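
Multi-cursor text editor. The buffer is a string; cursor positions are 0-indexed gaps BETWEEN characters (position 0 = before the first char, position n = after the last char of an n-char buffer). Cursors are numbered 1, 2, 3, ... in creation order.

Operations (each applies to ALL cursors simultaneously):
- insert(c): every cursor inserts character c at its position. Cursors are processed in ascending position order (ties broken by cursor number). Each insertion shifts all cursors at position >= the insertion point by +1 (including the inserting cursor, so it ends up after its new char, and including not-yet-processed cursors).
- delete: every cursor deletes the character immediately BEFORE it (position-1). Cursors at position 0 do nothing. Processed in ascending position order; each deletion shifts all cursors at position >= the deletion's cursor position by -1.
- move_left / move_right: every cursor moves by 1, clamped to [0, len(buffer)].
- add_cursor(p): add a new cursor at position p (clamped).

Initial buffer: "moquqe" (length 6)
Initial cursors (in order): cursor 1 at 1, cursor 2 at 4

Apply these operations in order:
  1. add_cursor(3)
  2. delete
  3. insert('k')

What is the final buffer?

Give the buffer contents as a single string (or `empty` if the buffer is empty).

After op 1 (add_cursor(3)): buffer="moquqe" (len 6), cursors c1@1 c3@3 c2@4, authorship ......
After op 2 (delete): buffer="oqe" (len 3), cursors c1@0 c2@1 c3@1, authorship ...
After op 3 (insert('k')): buffer="kokkqe" (len 6), cursors c1@1 c2@4 c3@4, authorship 1.23..

Answer: kokkqe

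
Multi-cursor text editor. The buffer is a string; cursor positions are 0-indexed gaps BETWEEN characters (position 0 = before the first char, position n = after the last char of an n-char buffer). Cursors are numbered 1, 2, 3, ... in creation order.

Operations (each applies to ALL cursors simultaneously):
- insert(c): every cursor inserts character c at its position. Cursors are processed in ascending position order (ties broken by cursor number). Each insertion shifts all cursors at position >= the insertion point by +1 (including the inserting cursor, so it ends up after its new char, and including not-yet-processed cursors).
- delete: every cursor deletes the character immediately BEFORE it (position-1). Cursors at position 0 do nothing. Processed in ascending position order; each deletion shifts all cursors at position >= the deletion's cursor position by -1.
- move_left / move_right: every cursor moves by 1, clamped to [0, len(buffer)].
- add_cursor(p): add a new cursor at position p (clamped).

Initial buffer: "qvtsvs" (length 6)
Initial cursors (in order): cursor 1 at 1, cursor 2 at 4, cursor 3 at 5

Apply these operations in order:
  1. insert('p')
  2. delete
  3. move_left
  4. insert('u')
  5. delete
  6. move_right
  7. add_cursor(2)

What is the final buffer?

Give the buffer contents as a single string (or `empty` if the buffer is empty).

Answer: qvtsvs

Derivation:
After op 1 (insert('p')): buffer="qpvtspvps" (len 9), cursors c1@2 c2@6 c3@8, authorship .1...2.3.
After op 2 (delete): buffer="qvtsvs" (len 6), cursors c1@1 c2@4 c3@5, authorship ......
After op 3 (move_left): buffer="qvtsvs" (len 6), cursors c1@0 c2@3 c3@4, authorship ......
After op 4 (insert('u')): buffer="uqvtusuvs" (len 9), cursors c1@1 c2@5 c3@7, authorship 1...2.3..
After op 5 (delete): buffer="qvtsvs" (len 6), cursors c1@0 c2@3 c3@4, authorship ......
After op 6 (move_right): buffer="qvtsvs" (len 6), cursors c1@1 c2@4 c3@5, authorship ......
After op 7 (add_cursor(2)): buffer="qvtsvs" (len 6), cursors c1@1 c4@2 c2@4 c3@5, authorship ......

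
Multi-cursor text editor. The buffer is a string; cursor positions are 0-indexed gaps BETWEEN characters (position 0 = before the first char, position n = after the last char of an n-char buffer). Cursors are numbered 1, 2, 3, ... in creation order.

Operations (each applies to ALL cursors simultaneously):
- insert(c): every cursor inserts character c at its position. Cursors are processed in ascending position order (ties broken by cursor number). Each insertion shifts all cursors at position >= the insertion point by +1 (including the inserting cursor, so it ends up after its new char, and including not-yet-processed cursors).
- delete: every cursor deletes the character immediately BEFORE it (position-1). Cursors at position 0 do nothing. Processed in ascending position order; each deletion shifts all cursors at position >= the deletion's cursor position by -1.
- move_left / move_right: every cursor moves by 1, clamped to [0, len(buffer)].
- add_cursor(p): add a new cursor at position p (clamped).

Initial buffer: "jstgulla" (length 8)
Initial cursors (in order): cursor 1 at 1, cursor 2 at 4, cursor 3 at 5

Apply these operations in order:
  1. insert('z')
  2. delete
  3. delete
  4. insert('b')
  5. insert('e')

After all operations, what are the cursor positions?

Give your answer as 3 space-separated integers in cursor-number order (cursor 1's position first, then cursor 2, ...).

Answer: 2 8 8

Derivation:
After op 1 (insert('z')): buffer="jzstgzuzlla" (len 11), cursors c1@2 c2@6 c3@8, authorship .1...2.3...
After op 2 (delete): buffer="jstgulla" (len 8), cursors c1@1 c2@4 c3@5, authorship ........
After op 3 (delete): buffer="stlla" (len 5), cursors c1@0 c2@2 c3@2, authorship .....
After op 4 (insert('b')): buffer="bstbblla" (len 8), cursors c1@1 c2@5 c3@5, authorship 1..23...
After op 5 (insert('e')): buffer="bestbbeella" (len 11), cursors c1@2 c2@8 c3@8, authorship 11..2323...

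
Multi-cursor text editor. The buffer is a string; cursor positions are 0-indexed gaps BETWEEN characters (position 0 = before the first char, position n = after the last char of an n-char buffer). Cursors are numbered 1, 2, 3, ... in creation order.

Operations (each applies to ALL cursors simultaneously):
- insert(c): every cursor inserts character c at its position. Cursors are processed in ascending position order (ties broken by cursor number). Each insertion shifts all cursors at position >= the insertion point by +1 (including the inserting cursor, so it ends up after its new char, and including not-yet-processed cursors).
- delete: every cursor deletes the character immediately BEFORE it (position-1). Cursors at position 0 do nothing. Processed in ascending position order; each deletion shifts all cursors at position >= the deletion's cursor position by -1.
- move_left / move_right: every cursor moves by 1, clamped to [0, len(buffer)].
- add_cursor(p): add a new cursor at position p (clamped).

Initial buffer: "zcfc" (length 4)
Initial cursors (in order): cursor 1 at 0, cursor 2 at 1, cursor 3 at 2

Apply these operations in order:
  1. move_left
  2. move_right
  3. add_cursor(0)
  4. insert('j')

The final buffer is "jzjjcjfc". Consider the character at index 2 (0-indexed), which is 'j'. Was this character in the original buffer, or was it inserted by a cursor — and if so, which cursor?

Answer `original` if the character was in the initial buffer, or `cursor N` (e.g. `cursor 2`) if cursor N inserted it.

Answer: cursor 1

Derivation:
After op 1 (move_left): buffer="zcfc" (len 4), cursors c1@0 c2@0 c3@1, authorship ....
After op 2 (move_right): buffer="zcfc" (len 4), cursors c1@1 c2@1 c3@2, authorship ....
After op 3 (add_cursor(0)): buffer="zcfc" (len 4), cursors c4@0 c1@1 c2@1 c3@2, authorship ....
After op 4 (insert('j')): buffer="jzjjcjfc" (len 8), cursors c4@1 c1@4 c2@4 c3@6, authorship 4.12.3..
Authorship (.=original, N=cursor N): 4 . 1 2 . 3 . .
Index 2: author = 1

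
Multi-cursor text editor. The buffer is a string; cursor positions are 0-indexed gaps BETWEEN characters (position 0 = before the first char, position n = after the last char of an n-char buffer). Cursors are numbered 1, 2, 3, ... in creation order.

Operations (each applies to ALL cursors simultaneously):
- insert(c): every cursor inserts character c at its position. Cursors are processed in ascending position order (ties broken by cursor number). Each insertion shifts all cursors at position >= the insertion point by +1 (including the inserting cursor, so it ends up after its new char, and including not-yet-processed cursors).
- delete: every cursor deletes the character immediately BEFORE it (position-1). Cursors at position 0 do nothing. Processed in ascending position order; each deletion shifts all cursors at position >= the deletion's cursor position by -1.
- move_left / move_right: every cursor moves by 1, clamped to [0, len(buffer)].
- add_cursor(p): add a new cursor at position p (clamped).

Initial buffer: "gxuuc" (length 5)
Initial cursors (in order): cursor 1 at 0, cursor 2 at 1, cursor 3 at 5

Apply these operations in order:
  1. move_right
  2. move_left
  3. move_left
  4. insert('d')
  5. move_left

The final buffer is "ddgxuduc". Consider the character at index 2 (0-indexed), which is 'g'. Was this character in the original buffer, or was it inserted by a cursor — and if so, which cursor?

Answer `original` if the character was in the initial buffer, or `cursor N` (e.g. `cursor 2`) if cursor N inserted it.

After op 1 (move_right): buffer="gxuuc" (len 5), cursors c1@1 c2@2 c3@5, authorship .....
After op 2 (move_left): buffer="gxuuc" (len 5), cursors c1@0 c2@1 c3@4, authorship .....
After op 3 (move_left): buffer="gxuuc" (len 5), cursors c1@0 c2@0 c3@3, authorship .....
After op 4 (insert('d')): buffer="ddgxuduc" (len 8), cursors c1@2 c2@2 c3@6, authorship 12...3..
After op 5 (move_left): buffer="ddgxuduc" (len 8), cursors c1@1 c2@1 c3@5, authorship 12...3..
Authorship (.=original, N=cursor N): 1 2 . . . 3 . .
Index 2: author = original

Answer: original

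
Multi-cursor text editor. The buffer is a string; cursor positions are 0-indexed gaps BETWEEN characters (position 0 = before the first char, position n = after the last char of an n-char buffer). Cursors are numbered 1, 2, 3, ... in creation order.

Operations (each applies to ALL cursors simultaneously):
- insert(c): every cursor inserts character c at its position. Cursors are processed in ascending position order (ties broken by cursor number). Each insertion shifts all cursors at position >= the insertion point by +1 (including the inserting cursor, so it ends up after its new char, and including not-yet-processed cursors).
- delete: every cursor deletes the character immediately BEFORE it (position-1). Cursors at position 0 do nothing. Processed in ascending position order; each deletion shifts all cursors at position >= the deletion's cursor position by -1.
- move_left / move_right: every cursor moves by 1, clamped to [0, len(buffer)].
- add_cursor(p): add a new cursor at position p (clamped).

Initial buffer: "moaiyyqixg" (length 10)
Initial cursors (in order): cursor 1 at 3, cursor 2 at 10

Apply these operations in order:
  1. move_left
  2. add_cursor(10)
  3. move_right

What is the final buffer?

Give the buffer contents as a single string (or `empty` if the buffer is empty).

Answer: moaiyyqixg

Derivation:
After op 1 (move_left): buffer="moaiyyqixg" (len 10), cursors c1@2 c2@9, authorship ..........
After op 2 (add_cursor(10)): buffer="moaiyyqixg" (len 10), cursors c1@2 c2@9 c3@10, authorship ..........
After op 3 (move_right): buffer="moaiyyqixg" (len 10), cursors c1@3 c2@10 c3@10, authorship ..........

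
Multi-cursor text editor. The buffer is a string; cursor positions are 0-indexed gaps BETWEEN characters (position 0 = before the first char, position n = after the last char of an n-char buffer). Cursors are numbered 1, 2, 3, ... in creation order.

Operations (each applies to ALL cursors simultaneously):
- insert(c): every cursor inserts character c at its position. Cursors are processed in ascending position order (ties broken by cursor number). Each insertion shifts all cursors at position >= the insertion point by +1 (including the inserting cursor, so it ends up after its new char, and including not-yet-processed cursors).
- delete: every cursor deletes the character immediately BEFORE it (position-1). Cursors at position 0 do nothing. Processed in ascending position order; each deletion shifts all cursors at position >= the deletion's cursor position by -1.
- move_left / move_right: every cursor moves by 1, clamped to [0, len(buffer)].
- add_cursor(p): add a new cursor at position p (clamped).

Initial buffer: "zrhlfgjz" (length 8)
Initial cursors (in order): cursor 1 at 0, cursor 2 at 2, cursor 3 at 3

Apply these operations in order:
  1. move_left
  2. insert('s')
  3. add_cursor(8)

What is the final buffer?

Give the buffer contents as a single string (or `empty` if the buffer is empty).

Answer: szsrshlfgjz

Derivation:
After op 1 (move_left): buffer="zrhlfgjz" (len 8), cursors c1@0 c2@1 c3@2, authorship ........
After op 2 (insert('s')): buffer="szsrshlfgjz" (len 11), cursors c1@1 c2@3 c3@5, authorship 1.2.3......
After op 3 (add_cursor(8)): buffer="szsrshlfgjz" (len 11), cursors c1@1 c2@3 c3@5 c4@8, authorship 1.2.3......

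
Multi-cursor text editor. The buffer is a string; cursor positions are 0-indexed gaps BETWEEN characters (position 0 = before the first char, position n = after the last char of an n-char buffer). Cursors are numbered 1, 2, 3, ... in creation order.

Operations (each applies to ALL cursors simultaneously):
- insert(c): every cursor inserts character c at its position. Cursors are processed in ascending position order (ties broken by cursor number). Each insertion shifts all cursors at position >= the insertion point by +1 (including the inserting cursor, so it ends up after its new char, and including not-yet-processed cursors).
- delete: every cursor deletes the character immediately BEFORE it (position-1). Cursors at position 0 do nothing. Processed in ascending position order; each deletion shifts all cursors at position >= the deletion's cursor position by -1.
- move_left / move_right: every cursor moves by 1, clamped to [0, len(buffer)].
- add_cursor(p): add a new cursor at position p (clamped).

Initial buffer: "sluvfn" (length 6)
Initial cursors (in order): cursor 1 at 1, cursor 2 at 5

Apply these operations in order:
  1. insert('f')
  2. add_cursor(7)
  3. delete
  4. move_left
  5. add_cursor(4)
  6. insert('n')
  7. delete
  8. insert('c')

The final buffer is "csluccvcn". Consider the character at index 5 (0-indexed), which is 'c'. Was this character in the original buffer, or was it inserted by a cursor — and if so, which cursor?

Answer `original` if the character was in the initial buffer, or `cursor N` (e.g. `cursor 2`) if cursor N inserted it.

After op 1 (insert('f')): buffer="sfluvffn" (len 8), cursors c1@2 c2@7, authorship .1....2.
After op 2 (add_cursor(7)): buffer="sfluvffn" (len 8), cursors c1@2 c2@7 c3@7, authorship .1....2.
After op 3 (delete): buffer="sluvn" (len 5), cursors c1@1 c2@4 c3@4, authorship .....
After op 4 (move_left): buffer="sluvn" (len 5), cursors c1@0 c2@3 c3@3, authorship .....
After op 5 (add_cursor(4)): buffer="sluvn" (len 5), cursors c1@0 c2@3 c3@3 c4@4, authorship .....
After op 6 (insert('n')): buffer="nslunnvnn" (len 9), cursors c1@1 c2@6 c3@6 c4@8, authorship 1...23.4.
After op 7 (delete): buffer="sluvn" (len 5), cursors c1@0 c2@3 c3@3 c4@4, authorship .....
After op 8 (insert('c')): buffer="csluccvcn" (len 9), cursors c1@1 c2@6 c3@6 c4@8, authorship 1...23.4.
Authorship (.=original, N=cursor N): 1 . . . 2 3 . 4 .
Index 5: author = 3

Answer: cursor 3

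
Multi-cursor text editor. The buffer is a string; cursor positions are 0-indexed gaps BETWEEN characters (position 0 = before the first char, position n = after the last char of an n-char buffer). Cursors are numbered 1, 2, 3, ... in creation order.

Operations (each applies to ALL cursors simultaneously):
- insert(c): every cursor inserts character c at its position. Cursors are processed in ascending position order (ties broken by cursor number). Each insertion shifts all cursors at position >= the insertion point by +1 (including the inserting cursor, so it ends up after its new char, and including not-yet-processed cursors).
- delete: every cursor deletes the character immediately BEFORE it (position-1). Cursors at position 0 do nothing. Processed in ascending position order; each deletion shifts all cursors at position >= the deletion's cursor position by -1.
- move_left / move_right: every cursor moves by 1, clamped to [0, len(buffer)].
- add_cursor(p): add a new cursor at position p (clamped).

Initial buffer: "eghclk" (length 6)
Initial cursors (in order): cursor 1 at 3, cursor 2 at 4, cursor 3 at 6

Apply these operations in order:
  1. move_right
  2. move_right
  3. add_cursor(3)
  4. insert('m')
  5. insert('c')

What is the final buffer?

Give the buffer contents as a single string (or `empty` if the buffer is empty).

Answer: eghmcclmckmmcc

Derivation:
After op 1 (move_right): buffer="eghclk" (len 6), cursors c1@4 c2@5 c3@6, authorship ......
After op 2 (move_right): buffer="eghclk" (len 6), cursors c1@5 c2@6 c3@6, authorship ......
After op 3 (add_cursor(3)): buffer="eghclk" (len 6), cursors c4@3 c1@5 c2@6 c3@6, authorship ......
After op 4 (insert('m')): buffer="eghmclmkmm" (len 10), cursors c4@4 c1@7 c2@10 c3@10, authorship ...4..1.23
After op 5 (insert('c')): buffer="eghmcclmckmmcc" (len 14), cursors c4@5 c1@9 c2@14 c3@14, authorship ...44..11.2323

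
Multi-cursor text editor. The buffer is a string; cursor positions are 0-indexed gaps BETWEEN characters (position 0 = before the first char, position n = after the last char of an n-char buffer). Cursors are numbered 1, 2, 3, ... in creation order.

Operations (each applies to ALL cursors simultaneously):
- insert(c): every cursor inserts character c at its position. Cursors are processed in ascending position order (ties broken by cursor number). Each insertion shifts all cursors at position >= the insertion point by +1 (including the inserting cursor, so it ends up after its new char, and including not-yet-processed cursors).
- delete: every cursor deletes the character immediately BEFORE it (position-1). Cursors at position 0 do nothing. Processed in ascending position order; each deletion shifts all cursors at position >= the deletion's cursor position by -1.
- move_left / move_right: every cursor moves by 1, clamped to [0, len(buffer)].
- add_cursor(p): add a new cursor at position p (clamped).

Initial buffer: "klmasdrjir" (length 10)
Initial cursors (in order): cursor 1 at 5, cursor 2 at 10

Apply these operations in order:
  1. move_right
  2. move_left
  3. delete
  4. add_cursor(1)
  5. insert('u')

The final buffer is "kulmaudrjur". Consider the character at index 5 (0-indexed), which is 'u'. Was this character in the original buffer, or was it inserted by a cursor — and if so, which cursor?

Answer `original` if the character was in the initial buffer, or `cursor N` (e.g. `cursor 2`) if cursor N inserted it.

After op 1 (move_right): buffer="klmasdrjir" (len 10), cursors c1@6 c2@10, authorship ..........
After op 2 (move_left): buffer="klmasdrjir" (len 10), cursors c1@5 c2@9, authorship ..........
After op 3 (delete): buffer="klmadrjr" (len 8), cursors c1@4 c2@7, authorship ........
After op 4 (add_cursor(1)): buffer="klmadrjr" (len 8), cursors c3@1 c1@4 c2@7, authorship ........
After op 5 (insert('u')): buffer="kulmaudrjur" (len 11), cursors c3@2 c1@6 c2@10, authorship .3...1...2.
Authorship (.=original, N=cursor N): . 3 . . . 1 . . . 2 .
Index 5: author = 1

Answer: cursor 1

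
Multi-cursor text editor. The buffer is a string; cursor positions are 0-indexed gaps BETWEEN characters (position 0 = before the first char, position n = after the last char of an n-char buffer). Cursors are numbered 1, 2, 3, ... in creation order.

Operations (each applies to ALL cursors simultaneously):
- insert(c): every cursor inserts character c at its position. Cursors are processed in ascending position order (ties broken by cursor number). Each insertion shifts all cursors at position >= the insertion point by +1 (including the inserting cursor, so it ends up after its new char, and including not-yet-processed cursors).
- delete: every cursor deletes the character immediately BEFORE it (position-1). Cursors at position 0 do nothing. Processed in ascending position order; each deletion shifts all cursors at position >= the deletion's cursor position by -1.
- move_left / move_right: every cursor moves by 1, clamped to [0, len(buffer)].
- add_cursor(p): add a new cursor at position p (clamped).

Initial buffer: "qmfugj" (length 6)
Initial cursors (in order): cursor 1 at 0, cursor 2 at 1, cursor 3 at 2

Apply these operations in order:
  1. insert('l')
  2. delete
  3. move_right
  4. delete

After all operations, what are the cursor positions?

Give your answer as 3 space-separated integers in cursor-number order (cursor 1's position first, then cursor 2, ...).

Answer: 0 0 0

Derivation:
After op 1 (insert('l')): buffer="lqlmlfugj" (len 9), cursors c1@1 c2@3 c3@5, authorship 1.2.3....
After op 2 (delete): buffer="qmfugj" (len 6), cursors c1@0 c2@1 c3@2, authorship ......
After op 3 (move_right): buffer="qmfugj" (len 6), cursors c1@1 c2@2 c3@3, authorship ......
After op 4 (delete): buffer="ugj" (len 3), cursors c1@0 c2@0 c3@0, authorship ...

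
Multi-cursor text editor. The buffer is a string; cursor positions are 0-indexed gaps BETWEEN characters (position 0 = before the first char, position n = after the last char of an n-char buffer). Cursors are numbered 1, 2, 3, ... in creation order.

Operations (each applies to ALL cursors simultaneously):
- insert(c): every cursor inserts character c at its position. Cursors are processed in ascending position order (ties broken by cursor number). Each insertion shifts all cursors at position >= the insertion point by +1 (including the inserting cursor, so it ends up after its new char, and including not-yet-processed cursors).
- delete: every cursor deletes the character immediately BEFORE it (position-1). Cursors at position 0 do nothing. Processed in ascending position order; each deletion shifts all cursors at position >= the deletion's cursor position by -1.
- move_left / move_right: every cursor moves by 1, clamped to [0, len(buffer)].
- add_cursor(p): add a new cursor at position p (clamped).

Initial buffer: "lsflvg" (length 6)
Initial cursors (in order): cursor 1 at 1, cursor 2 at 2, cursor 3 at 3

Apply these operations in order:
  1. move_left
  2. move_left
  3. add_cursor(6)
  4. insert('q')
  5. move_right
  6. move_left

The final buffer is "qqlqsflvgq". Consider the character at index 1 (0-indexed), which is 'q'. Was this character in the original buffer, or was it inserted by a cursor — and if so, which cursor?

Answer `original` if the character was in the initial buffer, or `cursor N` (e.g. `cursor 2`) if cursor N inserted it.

After op 1 (move_left): buffer="lsflvg" (len 6), cursors c1@0 c2@1 c3@2, authorship ......
After op 2 (move_left): buffer="lsflvg" (len 6), cursors c1@0 c2@0 c3@1, authorship ......
After op 3 (add_cursor(6)): buffer="lsflvg" (len 6), cursors c1@0 c2@0 c3@1 c4@6, authorship ......
After op 4 (insert('q')): buffer="qqlqsflvgq" (len 10), cursors c1@2 c2@2 c3@4 c4@10, authorship 12.3.....4
After op 5 (move_right): buffer="qqlqsflvgq" (len 10), cursors c1@3 c2@3 c3@5 c4@10, authorship 12.3.....4
After op 6 (move_left): buffer="qqlqsflvgq" (len 10), cursors c1@2 c2@2 c3@4 c4@9, authorship 12.3.....4
Authorship (.=original, N=cursor N): 1 2 . 3 . . . . . 4
Index 1: author = 2

Answer: cursor 2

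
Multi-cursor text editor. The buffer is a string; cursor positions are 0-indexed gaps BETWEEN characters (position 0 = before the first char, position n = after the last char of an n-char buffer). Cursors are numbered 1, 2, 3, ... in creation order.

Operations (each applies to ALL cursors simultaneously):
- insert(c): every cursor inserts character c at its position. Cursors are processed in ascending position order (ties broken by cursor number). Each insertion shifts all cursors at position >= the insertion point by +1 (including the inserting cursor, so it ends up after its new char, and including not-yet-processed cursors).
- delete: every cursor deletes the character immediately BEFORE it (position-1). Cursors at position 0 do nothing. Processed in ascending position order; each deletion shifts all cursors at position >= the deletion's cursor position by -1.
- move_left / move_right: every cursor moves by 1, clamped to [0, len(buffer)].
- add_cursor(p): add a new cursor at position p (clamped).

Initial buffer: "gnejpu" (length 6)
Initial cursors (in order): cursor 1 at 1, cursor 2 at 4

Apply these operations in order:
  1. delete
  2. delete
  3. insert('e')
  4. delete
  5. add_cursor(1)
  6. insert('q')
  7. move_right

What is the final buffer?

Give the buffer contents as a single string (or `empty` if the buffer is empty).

After op 1 (delete): buffer="nepu" (len 4), cursors c1@0 c2@2, authorship ....
After op 2 (delete): buffer="npu" (len 3), cursors c1@0 c2@1, authorship ...
After op 3 (insert('e')): buffer="enepu" (len 5), cursors c1@1 c2@3, authorship 1.2..
After op 4 (delete): buffer="npu" (len 3), cursors c1@0 c2@1, authorship ...
After op 5 (add_cursor(1)): buffer="npu" (len 3), cursors c1@0 c2@1 c3@1, authorship ...
After op 6 (insert('q')): buffer="qnqqpu" (len 6), cursors c1@1 c2@4 c3@4, authorship 1.23..
After op 7 (move_right): buffer="qnqqpu" (len 6), cursors c1@2 c2@5 c3@5, authorship 1.23..

Answer: qnqqpu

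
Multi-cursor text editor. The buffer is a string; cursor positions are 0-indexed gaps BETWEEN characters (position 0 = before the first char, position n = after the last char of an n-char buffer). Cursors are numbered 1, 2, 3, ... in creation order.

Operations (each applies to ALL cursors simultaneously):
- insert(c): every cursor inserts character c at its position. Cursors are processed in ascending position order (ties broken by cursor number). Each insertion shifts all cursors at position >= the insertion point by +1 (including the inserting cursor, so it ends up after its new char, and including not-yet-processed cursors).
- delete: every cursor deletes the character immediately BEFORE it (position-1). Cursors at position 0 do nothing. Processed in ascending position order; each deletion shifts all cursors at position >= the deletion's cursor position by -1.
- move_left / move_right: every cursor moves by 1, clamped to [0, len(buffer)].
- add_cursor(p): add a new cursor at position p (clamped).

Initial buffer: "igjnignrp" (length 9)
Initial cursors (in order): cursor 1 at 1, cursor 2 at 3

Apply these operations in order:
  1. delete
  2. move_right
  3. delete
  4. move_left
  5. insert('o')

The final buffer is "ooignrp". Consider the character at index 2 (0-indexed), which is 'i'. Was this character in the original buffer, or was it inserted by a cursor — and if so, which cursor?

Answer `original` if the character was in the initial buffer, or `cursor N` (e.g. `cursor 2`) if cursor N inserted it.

After op 1 (delete): buffer="gnignrp" (len 7), cursors c1@0 c2@1, authorship .......
After op 2 (move_right): buffer="gnignrp" (len 7), cursors c1@1 c2@2, authorship .......
After op 3 (delete): buffer="ignrp" (len 5), cursors c1@0 c2@0, authorship .....
After op 4 (move_left): buffer="ignrp" (len 5), cursors c1@0 c2@0, authorship .....
After op 5 (insert('o')): buffer="ooignrp" (len 7), cursors c1@2 c2@2, authorship 12.....
Authorship (.=original, N=cursor N): 1 2 . . . . .
Index 2: author = original

Answer: original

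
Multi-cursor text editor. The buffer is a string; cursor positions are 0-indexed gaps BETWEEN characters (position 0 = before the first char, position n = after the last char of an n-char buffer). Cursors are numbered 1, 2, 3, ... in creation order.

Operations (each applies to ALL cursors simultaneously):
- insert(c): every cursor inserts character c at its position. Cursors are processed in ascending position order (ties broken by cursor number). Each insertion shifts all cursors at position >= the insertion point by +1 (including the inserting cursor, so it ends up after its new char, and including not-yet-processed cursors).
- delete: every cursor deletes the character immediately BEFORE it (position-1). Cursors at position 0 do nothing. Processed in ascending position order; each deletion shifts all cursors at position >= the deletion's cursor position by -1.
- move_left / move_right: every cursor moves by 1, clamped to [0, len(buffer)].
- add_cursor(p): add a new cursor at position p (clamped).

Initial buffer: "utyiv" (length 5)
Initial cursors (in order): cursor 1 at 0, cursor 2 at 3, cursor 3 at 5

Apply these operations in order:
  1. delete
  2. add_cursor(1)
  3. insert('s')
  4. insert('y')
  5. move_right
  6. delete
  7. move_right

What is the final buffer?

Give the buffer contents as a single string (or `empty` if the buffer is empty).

After op 1 (delete): buffer="uti" (len 3), cursors c1@0 c2@2 c3@3, authorship ...
After op 2 (add_cursor(1)): buffer="uti" (len 3), cursors c1@0 c4@1 c2@2 c3@3, authorship ...
After op 3 (insert('s')): buffer="sustsis" (len 7), cursors c1@1 c4@3 c2@5 c3@7, authorship 1.4.2.3
After op 4 (insert('y')): buffer="syusytsyisy" (len 11), cursors c1@2 c4@5 c2@8 c3@11, authorship 11.44.22.33
After op 5 (move_right): buffer="syusytsyisy" (len 11), cursors c1@3 c4@6 c2@9 c3@11, authorship 11.44.22.33
After op 6 (delete): buffer="sysysys" (len 7), cursors c1@2 c4@4 c2@6 c3@7, authorship 1144223
After op 7 (move_right): buffer="sysysys" (len 7), cursors c1@3 c4@5 c2@7 c3@7, authorship 1144223

Answer: sysysys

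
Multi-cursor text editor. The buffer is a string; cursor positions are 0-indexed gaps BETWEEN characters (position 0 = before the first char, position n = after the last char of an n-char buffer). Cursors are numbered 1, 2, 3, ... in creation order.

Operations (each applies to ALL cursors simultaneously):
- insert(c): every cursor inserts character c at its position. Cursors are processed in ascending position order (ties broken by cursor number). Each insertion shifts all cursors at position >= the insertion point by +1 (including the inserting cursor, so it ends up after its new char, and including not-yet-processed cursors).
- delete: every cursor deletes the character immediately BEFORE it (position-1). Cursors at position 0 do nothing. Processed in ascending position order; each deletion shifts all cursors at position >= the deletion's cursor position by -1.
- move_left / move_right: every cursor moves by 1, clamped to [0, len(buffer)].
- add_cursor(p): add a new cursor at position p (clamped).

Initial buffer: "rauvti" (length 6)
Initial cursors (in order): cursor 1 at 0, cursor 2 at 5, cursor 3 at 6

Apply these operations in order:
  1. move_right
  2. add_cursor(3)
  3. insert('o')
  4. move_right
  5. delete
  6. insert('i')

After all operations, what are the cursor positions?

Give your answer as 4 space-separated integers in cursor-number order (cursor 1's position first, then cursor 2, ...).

Answer: 3 10 10 6

Derivation:
After op 1 (move_right): buffer="rauvti" (len 6), cursors c1@1 c2@6 c3@6, authorship ......
After op 2 (add_cursor(3)): buffer="rauvti" (len 6), cursors c1@1 c4@3 c2@6 c3@6, authorship ......
After op 3 (insert('o')): buffer="roauovtioo" (len 10), cursors c1@2 c4@5 c2@10 c3@10, authorship .1..4...23
After op 4 (move_right): buffer="roauovtioo" (len 10), cursors c1@3 c4@6 c2@10 c3@10, authorship .1..4...23
After op 5 (delete): buffer="rouoti" (len 6), cursors c1@2 c4@4 c2@6 c3@6, authorship .1.4..
After op 6 (insert('i')): buffer="roiuoitiii" (len 10), cursors c1@3 c4@6 c2@10 c3@10, authorship .11.44..23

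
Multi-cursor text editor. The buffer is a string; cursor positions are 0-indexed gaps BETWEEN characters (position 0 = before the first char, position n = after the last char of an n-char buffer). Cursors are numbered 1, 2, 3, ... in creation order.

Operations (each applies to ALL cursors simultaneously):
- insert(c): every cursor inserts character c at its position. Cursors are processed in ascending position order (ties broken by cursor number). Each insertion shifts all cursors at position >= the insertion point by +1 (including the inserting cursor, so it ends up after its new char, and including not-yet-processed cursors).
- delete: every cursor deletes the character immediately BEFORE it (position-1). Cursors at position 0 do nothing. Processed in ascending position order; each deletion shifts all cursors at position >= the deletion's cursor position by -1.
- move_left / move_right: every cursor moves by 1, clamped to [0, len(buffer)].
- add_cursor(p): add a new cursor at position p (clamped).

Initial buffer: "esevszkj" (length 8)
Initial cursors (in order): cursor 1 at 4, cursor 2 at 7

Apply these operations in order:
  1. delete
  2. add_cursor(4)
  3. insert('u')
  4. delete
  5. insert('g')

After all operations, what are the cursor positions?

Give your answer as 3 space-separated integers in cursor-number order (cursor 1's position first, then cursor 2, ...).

Answer: 4 8 6

Derivation:
After op 1 (delete): buffer="eseszj" (len 6), cursors c1@3 c2@5, authorship ......
After op 2 (add_cursor(4)): buffer="eseszj" (len 6), cursors c1@3 c3@4 c2@5, authorship ......
After op 3 (insert('u')): buffer="eseusuzuj" (len 9), cursors c1@4 c3@6 c2@8, authorship ...1.3.2.
After op 4 (delete): buffer="eseszj" (len 6), cursors c1@3 c3@4 c2@5, authorship ......
After op 5 (insert('g')): buffer="esegsgzgj" (len 9), cursors c1@4 c3@6 c2@8, authorship ...1.3.2.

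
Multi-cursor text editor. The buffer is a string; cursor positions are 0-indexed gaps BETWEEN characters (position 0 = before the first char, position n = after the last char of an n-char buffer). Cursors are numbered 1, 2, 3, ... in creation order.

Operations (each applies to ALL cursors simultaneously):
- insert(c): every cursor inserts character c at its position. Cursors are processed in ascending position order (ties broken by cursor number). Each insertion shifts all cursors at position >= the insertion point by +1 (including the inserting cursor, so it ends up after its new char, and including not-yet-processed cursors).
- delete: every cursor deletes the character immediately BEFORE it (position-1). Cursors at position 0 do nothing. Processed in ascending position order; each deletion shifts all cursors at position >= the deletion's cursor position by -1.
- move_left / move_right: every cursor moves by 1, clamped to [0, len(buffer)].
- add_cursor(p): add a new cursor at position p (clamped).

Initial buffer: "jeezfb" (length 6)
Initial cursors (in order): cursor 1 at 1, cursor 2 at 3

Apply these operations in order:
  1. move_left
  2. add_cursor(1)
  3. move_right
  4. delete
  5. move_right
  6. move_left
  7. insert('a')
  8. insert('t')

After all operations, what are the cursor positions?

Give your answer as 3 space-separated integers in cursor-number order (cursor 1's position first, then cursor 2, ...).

After op 1 (move_left): buffer="jeezfb" (len 6), cursors c1@0 c2@2, authorship ......
After op 2 (add_cursor(1)): buffer="jeezfb" (len 6), cursors c1@0 c3@1 c2@2, authorship ......
After op 3 (move_right): buffer="jeezfb" (len 6), cursors c1@1 c3@2 c2@3, authorship ......
After op 4 (delete): buffer="zfb" (len 3), cursors c1@0 c2@0 c3@0, authorship ...
After op 5 (move_right): buffer="zfb" (len 3), cursors c1@1 c2@1 c3@1, authorship ...
After op 6 (move_left): buffer="zfb" (len 3), cursors c1@0 c2@0 c3@0, authorship ...
After op 7 (insert('a')): buffer="aaazfb" (len 6), cursors c1@3 c2@3 c3@3, authorship 123...
After op 8 (insert('t')): buffer="aaatttzfb" (len 9), cursors c1@6 c2@6 c3@6, authorship 123123...

Answer: 6 6 6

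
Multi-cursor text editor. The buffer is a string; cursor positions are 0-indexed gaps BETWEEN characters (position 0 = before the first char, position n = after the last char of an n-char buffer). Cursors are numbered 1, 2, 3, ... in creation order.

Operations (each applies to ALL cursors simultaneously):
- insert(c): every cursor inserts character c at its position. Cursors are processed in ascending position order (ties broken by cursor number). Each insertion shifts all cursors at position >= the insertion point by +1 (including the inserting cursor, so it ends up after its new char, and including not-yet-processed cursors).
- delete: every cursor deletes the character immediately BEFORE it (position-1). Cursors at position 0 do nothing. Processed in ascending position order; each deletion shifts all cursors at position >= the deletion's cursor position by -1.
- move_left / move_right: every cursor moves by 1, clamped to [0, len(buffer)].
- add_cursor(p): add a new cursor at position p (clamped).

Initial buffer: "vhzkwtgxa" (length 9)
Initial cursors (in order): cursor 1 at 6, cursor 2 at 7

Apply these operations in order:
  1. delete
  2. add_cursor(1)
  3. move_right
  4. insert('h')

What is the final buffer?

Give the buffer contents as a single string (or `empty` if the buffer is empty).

After op 1 (delete): buffer="vhzkwxa" (len 7), cursors c1@5 c2@5, authorship .......
After op 2 (add_cursor(1)): buffer="vhzkwxa" (len 7), cursors c3@1 c1@5 c2@5, authorship .......
After op 3 (move_right): buffer="vhzkwxa" (len 7), cursors c3@2 c1@6 c2@6, authorship .......
After op 4 (insert('h')): buffer="vhhzkwxhha" (len 10), cursors c3@3 c1@9 c2@9, authorship ..3....12.

Answer: vhhzkwxhha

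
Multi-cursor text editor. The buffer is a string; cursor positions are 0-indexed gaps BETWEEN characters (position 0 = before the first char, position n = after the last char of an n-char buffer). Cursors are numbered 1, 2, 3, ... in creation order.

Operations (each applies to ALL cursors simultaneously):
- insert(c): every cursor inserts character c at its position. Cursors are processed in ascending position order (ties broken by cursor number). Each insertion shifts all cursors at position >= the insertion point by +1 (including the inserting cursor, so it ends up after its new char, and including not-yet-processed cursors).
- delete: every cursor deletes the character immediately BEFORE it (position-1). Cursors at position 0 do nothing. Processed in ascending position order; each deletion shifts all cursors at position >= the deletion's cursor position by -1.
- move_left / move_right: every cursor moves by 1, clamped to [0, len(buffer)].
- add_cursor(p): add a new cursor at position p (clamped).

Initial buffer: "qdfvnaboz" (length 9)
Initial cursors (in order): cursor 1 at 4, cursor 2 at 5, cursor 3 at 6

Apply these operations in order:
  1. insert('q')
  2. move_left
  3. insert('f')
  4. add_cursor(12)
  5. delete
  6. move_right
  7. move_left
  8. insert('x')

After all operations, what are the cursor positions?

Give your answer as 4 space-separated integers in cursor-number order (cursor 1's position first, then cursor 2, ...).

Answer: 5 8 12 12

Derivation:
After op 1 (insert('q')): buffer="qdfvqnqaqboz" (len 12), cursors c1@5 c2@7 c3@9, authorship ....1.2.3...
After op 2 (move_left): buffer="qdfvqnqaqboz" (len 12), cursors c1@4 c2@6 c3@8, authorship ....1.2.3...
After op 3 (insert('f')): buffer="qdfvfqnfqafqboz" (len 15), cursors c1@5 c2@8 c3@11, authorship ....11.22.33...
After op 4 (add_cursor(12)): buffer="qdfvfqnfqafqboz" (len 15), cursors c1@5 c2@8 c3@11 c4@12, authorship ....11.22.33...
After op 5 (delete): buffer="qdfvqnqaboz" (len 11), cursors c1@4 c2@6 c3@8 c4@8, authorship ....1.2....
After op 6 (move_right): buffer="qdfvqnqaboz" (len 11), cursors c1@5 c2@7 c3@9 c4@9, authorship ....1.2....
After op 7 (move_left): buffer="qdfvqnqaboz" (len 11), cursors c1@4 c2@6 c3@8 c4@8, authorship ....1.2....
After op 8 (insert('x')): buffer="qdfvxqnxqaxxboz" (len 15), cursors c1@5 c2@8 c3@12 c4@12, authorship ....11.22.34...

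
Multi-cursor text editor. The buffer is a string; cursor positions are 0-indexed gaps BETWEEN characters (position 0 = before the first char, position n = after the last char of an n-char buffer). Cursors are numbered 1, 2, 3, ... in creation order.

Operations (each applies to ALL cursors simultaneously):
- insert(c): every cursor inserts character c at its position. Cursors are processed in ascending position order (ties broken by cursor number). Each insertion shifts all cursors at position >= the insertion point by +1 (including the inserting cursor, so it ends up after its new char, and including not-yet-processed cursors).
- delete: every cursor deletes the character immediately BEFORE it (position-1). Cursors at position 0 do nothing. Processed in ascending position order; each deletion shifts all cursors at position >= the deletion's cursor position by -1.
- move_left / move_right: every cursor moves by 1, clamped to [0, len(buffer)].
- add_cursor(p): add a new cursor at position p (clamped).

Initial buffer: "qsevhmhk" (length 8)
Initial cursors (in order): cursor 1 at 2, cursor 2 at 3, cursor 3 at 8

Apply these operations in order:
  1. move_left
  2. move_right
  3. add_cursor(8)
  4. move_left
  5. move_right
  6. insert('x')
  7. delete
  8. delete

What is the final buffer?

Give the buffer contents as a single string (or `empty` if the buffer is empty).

After op 1 (move_left): buffer="qsevhmhk" (len 8), cursors c1@1 c2@2 c3@7, authorship ........
After op 2 (move_right): buffer="qsevhmhk" (len 8), cursors c1@2 c2@3 c3@8, authorship ........
After op 3 (add_cursor(8)): buffer="qsevhmhk" (len 8), cursors c1@2 c2@3 c3@8 c4@8, authorship ........
After op 4 (move_left): buffer="qsevhmhk" (len 8), cursors c1@1 c2@2 c3@7 c4@7, authorship ........
After op 5 (move_right): buffer="qsevhmhk" (len 8), cursors c1@2 c2@3 c3@8 c4@8, authorship ........
After op 6 (insert('x')): buffer="qsxexvhmhkxx" (len 12), cursors c1@3 c2@5 c3@12 c4@12, authorship ..1.2.....34
After op 7 (delete): buffer="qsevhmhk" (len 8), cursors c1@2 c2@3 c3@8 c4@8, authorship ........
After op 8 (delete): buffer="qvhm" (len 4), cursors c1@1 c2@1 c3@4 c4@4, authorship ....

Answer: qvhm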